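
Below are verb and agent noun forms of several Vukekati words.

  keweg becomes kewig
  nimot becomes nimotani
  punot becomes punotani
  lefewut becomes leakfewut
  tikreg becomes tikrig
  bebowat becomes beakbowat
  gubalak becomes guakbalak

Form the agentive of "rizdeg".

punot and lefewut both end in -t yet inflect differently (punotani, leakfewut), so the final letter is not what conditions the rule; the last vowel is.
"rizdeg" has last vowel 'e'. The stems whose last vowel is 'e' (tikreg → tikrig, keweg → kewig) change the last vowel to 'i'.
The other patterns: stems whose last vowel is 'o' add -ani; stems whose last vowel is 'a' or 'u' insert -ak- after the first vowel.
So rizdeg → rizdig.

rizdig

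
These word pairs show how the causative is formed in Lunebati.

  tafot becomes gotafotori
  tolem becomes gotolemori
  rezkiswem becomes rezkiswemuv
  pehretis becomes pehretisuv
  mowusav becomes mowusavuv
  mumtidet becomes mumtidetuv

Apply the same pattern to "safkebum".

"safkebum" has 3 vowels. The stems with 3 vowels (rezkiswem → rezkiswemuv, mowusav → mowusavuv, pehretis → pehretisuv) add -uv.
So safkebum → safkebumuv.

safkebumuv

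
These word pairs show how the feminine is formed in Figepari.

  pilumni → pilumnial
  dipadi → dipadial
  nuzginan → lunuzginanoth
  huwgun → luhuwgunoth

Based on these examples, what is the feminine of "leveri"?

leverial

pilumni and nuzginan both have 3 vowels yet inflect differently (pilumnial, lunuzginanoth), so the number of vowels is not what conditions the rule; the final letter is.
"leveri" ends in -i. The stems ending in -i (pilumni → pilumnial, dipadi → dipadial) add -al.
So leveri → leverial.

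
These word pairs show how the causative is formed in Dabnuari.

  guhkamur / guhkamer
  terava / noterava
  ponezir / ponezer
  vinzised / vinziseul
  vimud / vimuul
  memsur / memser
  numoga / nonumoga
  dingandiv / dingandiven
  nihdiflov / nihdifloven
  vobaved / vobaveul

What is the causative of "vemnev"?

"vemnev" ends in -v. The stems ending in -v (dingandiv → dingandiven, nihdiflov → nihdifloven) add -en.
The other patterns: stems ending in -d drop the final letter and add -ul; stems ending in -r change the last vowel to 'e'; stems ending in -a add the prefix no-.
So vemnev → vemneven.

vemneven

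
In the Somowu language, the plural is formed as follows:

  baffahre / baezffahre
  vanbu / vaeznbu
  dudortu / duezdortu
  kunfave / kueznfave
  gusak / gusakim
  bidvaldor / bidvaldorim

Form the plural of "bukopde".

buezkopde

baffahre and bidvaldor both begin with b- yet inflect differently (baezffahre, bidvaldorim), so the first letter is not what conditions the rule; whether the stem ends in a vowel or a consonant is.
"bukopde" ends in a vowel. The stems ending in a vowel (baffahre → baezffahre, vanbu → vaeznbu, dudortu → duezdortu) insert -ez- after the first vowel.
The other pattern: stems ending in a consonant add -im.
So bukopde → buezkopde.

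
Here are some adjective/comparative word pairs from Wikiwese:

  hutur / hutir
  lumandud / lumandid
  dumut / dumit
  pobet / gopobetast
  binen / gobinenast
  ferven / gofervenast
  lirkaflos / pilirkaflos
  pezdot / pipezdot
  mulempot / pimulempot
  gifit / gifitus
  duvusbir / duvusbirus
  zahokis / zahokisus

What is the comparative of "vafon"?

dumut and pobet both end in -t yet inflect differently (dumit, gopobetast), so the final letter is not what conditions the rule; the last vowel is.
"vafon" has last vowel 'o'. The stems whose last vowel is 'o' (lirkaflos → pilirkaflos, pezdot → pipezdot, mulempot → pimulempot) add the prefix pi-.
So vafon → pivafon.

pivafon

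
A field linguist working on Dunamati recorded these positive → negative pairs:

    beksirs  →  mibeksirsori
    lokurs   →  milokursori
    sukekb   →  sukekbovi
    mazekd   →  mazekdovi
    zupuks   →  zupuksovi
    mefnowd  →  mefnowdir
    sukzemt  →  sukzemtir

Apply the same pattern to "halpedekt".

"halpedekt" has second-to-last letter 'k'. The stems whose second-to-last letter is 'k' (sukekb → sukekbovi, mazekd → mazekdovi, zupuks → zupuksovi) add -ovi.
The other patterns: stems whose second-to-last letter is 'r' add mi- … -ori around the stem; stems whose second-to-last letter is 'm' or 'w' add -ir.
So halpedekt → halpedektovi.

halpedektovi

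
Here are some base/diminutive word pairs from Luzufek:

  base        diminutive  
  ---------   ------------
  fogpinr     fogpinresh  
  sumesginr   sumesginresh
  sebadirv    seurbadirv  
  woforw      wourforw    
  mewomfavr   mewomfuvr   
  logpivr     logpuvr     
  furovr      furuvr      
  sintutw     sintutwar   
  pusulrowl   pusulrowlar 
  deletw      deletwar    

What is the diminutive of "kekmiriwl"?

"kekmiriwl" has second-to-last letter 'w'. The one such stem in the data (pusulrowl → pusulrowlar) adds -ar, so the same rule applies.
The other patterns: stems whose second-to-last letter is 'n' add -esh; stems whose second-to-last letter is 'r' insert -ur- after the first vowel; stems whose second-to-last letter is 'v' change the last vowel to 'u'.
So kekmiriwl → kekmiriwlar.

kekmiriwlar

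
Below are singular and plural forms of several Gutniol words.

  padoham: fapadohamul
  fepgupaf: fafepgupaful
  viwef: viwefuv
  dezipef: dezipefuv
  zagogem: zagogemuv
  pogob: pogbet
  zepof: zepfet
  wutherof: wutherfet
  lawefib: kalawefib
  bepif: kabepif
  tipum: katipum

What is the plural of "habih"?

fepgupaf and viwef both end in -f yet inflect differently (fafepgupaful, viwefuv), so the final letter is not what conditions the rule; the last vowel is.
"habih" has last vowel 'i'. The stems whose last vowel is 'i' (lawefib → kalawefib, bepif → kabepif) add the prefix ka-.
The other patterns: stems whose last vowel is 'a' add fa- … -ul around the stem; stems whose last vowel is 'e' add -uv; stems whose last vowel is 'o' delete the last vowel and add -et.
So habih → kahabih.

kahabih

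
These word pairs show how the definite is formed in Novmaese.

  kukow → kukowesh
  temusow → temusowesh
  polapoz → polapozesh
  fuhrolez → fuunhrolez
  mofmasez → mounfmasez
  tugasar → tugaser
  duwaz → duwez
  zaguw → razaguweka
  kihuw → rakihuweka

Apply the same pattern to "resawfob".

polapoz and fuhrolez both end in -z yet inflect differently (polapozesh, fuunhrolez), so the final letter is not what conditions the rule; the last vowel is.
"resawfob" has last vowel 'o'. The stems whose last vowel is 'o' (kukow → kukowesh, temusow → temusowesh, polapoz → polapozesh) add -esh.
So resawfob → resawfobesh.

resawfobesh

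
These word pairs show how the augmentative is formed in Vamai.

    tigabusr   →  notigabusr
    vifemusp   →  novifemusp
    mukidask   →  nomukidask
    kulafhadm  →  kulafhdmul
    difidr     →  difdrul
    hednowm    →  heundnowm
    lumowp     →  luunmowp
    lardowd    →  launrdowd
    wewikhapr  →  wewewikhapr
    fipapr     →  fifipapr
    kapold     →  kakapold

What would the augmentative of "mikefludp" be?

mikefldpul

"mikefludp" has second-to-last letter 'd'. The stems whose second-to-last letter is 'd' (kulafhadm → kulafhdmul, difidr → difdrul) delete the last vowel and add -ul.
So mikefludp → mikefldpul.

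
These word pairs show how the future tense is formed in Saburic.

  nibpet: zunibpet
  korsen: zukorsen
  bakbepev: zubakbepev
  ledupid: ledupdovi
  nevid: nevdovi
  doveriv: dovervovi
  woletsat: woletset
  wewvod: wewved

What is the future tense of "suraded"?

bakbepev and doveriv both end in -v yet inflect differently (zubakbepev, dovervovi), so the final letter is not what conditions the rule; the last vowel is.
"suraded" has last vowel 'e'. The stems whose last vowel is 'e' (nibpet → zunibpet, korsen → zukorsen, bakbepev → zubakbepev) add the prefix zu-.
The other patterns: stems whose last vowel is 'i' delete the last vowel and add -ovi; stems whose last vowel is 'a' or 'o' change the last vowel to 'e'.
So suraded → zusuraded.

zusuraded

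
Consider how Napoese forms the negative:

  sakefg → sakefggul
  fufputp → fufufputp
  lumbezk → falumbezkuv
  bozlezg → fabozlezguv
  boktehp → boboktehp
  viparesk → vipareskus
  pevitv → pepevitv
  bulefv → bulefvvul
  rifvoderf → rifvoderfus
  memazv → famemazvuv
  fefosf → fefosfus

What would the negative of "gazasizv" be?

fagazasizvuv

"gazasizv" has second-to-last letter 'z'. The stems whose second-to-last letter is 'z' (bozlezg → fabozlezguv, memazv → famemazvuv, lumbezk → falumbezkuv) add fa- … -uv around the stem.
So gazasizv → fagazasizvuv.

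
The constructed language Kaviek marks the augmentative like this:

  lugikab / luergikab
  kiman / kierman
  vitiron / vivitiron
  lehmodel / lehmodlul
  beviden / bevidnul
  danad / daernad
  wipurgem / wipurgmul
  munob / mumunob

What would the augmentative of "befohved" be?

befohvdul

"befohved" has last vowel 'e'. The stems whose last vowel is 'e' (wipurgem → wipurgmul, lehmodel → lehmodlul, beviden → bevidnul) delete the last vowel and add -ul.
So befohved → befohvdul.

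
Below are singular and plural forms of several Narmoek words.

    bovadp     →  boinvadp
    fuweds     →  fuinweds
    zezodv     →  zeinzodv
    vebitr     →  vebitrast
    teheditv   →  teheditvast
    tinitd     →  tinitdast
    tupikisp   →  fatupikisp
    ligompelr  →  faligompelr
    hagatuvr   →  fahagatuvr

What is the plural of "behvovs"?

fabehvovs

zezodv and teheditv both end in -v yet inflect differently (zeinzodv, teheditvast), so the final letter is not what conditions the rule; the second-to-last letter is.
"behvovs" has second-to-last letter 'v'. The one such stem in the data (hagatuvr → fahagatuvr) adds the prefix fa-, so the same rule applies.
The other patterns: stems whose second-to-last letter is 'd' insert -in- after the first vowel; stems whose second-to-last letter is 't' add -ast.
So behvovs → fabehvovs.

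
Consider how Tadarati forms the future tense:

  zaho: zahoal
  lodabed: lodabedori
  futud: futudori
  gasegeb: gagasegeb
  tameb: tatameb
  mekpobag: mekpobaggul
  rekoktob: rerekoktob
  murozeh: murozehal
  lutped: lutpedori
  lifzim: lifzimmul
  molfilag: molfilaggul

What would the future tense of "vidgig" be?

lutped and gasegeb both have last vowel 'e' yet inflect differently (lutpedori, gagasegeb), so the last vowel is not what conditions the rule; the final letter is.
"vidgig" ends in -g. The stems ending in -g (mekpobag → mekpobaggul, molfilag → molfilaggul) double the final consonant and add -ul.
The other patterns: stems ending in -d add -ori; stems ending in -b repeat the first consonant+vowel as a prefix; stems ending in -h or -o add -al.
So vidgig → vidgiggul.

vidgiggul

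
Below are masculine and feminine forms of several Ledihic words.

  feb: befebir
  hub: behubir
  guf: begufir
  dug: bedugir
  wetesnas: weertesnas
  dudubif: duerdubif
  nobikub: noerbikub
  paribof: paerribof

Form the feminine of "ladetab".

laerdetab

guf and dudubif both end in -f yet inflect differently (begufir, duerdubif), so the final letter is not what conditions the rule; the number of vowels is.
"ladetab" has 3 vowels. The stems with 3 vowels (wetesnas → weertesnas, dudubif → duerdubif, nobikub → noerbikub) insert -er- after the first vowel.
The other pattern: stems with 1 vowel add be- … -ir around the stem.
So ladetab → laerdetab.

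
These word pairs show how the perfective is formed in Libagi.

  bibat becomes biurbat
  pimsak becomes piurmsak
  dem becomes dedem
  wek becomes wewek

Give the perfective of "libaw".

wek and pimsak both end in -k yet inflect differently (wewek, piurmsak), so the final letter is not what conditions the rule; the number of vowels is.
"libaw" has 2 vowels. The stems with 2 vowels (bibat → biurbat, pimsak → piurmsak) insert -ur- after the first vowel.
The other pattern: stems with 1 vowel repeat the first consonant+vowel as a prefix.
So libaw → liurbaw.

liurbaw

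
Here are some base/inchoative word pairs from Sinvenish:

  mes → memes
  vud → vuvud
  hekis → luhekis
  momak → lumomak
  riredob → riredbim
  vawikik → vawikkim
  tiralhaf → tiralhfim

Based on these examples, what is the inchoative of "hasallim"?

hasallmim

mes and hekis both end in -s yet inflect differently (memes, luhekis), so the final letter is not what conditions the rule; the number of vowels is.
"hasallim" has 3 vowels. The stems with 3 vowels (riredob → riredbim, vawikik → vawikkim, tiralhaf → tiralhfim) delete the last vowel and add -im.
The other patterns: stems with 1 vowel repeat the first consonant+vowel as a prefix; stems with 2 vowels add the prefix lu-.
So hasallim → hasallmim.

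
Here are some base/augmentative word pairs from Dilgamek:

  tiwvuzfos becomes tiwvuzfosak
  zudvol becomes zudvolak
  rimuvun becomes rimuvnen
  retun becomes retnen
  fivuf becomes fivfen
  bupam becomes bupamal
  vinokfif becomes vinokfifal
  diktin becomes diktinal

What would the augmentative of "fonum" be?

"fonum" has last vowel 'u'. The stems whose last vowel is 'u' (rimuvun → rimuvnen, retun → retnen, fivuf → fivfen) delete the last vowel and add -en.
The other patterns: stems whose last vowel is 'o' add -ak; stems whose last vowel is 'a' or 'i' add -al.
So fonum → fonmen.

fonmen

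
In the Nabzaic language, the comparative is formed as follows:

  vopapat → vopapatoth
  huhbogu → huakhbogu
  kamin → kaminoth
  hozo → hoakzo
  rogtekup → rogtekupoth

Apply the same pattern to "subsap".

subsapoth

rogtekup and huhbogu both have last vowel 'u' yet inflect differently (rogtekupoth, huakhbogu), so the last vowel is not what conditions the rule; whether the stem ends in a vowel or a consonant is.
"subsap" ends in a consonant. The stems ending in a consonant (vopapat → vopapatoth, kamin → kaminoth, rogtekup → rogtekupoth) add -oth.
So subsap → subsapoth.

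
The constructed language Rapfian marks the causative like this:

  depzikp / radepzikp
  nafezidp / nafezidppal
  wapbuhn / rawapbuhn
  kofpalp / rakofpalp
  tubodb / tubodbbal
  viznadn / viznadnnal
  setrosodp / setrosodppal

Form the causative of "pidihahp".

rapidihahp

viznadn and wapbuhn both end in -n yet inflect differently (viznadnnal, rawapbuhn), so the final letter is not what conditions the rule; the second-to-last letter is.
"pidihahp" has second-to-last letter 'h'. The one such stem in the data (wapbuhn → rawapbuhn) adds the prefix ra-, so the same rule applies.
The other pattern: stems whose second-to-last letter is 'd' double the final consonant and add -al.
So pidihahp → rapidihahp.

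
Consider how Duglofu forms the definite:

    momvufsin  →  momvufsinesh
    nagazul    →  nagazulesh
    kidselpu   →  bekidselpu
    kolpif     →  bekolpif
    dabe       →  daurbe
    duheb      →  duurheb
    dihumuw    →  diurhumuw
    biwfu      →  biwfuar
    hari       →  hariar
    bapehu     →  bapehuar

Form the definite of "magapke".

magapkeesh

"magapke" begins with m-. The one such stem in the data (momvufsin → momvufsinesh) adds -esh, so the same rule applies.
So magapke → magapkeesh.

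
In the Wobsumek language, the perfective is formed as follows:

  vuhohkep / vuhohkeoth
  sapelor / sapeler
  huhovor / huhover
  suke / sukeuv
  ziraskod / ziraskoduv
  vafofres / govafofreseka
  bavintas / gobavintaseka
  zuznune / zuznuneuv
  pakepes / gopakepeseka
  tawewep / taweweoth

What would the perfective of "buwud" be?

"buwud" ends in -d. The one such stem in the data (ziraskod → ziraskoduv) adds -uv, so the same rule applies.
The other patterns: stems ending in -p drop the final letter and add -oth; stems ending in -r change the last vowel to 'e'; stems ending in -s add go- … -eka around the stem.
So buwud → buwuduv.

buwuduv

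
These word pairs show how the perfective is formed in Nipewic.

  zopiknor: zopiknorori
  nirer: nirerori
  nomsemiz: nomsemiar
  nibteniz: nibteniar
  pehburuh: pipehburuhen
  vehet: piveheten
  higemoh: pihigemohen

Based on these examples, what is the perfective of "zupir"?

nirer and vehet both have last vowel 'e' yet inflect differently (nirerori, piveheten), so the last vowel is not what conditions the rule; the final letter is.
"zupir" ends in -r. The stems ending in -r (zopiknor → zopiknorori, nirer → nirerori) add -ori.
The other patterns: stems ending in -z drop the final letter and add -ar; stems ending in -h or -t add pi- … -en around the stem.
So zupir → zupirori.

zupirori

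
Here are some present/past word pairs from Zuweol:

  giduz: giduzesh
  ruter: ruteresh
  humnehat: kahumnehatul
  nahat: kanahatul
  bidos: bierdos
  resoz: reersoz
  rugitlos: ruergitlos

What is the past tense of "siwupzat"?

"siwupzat" has last vowel 'a'. The stems whose last vowel is 'a' (nahat → kanahatul, humnehat → kahumnehatul) add ka- … -ul around the stem.
So siwupzat → kasiwupzatul.

kasiwupzatul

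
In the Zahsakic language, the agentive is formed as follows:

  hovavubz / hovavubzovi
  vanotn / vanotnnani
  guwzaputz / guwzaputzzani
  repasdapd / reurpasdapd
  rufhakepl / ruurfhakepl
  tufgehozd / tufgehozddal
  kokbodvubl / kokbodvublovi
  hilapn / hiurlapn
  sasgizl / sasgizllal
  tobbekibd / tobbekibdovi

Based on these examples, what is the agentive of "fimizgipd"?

fiurmizgipd

repasdapd and tobbekibd both end in -d yet inflect differently (reurpasdapd, tobbekibdovi), so the final letter is not what conditions the rule; the second-to-last letter is.
"fimizgipd" has second-to-last letter 'p'. The stems whose second-to-last letter is 'p' (repasdapd → reurpasdapd, rufhakepl → ruurfhakepl, hilapn → hiurlapn) insert -ur- after the first vowel.
So fimizgipd → fiurmizgipd.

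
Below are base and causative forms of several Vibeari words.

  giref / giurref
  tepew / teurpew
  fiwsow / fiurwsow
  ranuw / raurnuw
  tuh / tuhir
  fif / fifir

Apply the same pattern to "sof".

giref and fif both end in -f yet inflect differently (giurref, fifir), so the final letter is not what conditions the rule; the number of vowels is.
"sof" has 1 vowel. The stems with 1 vowel (tuh → tuhir, fif → fifir) add -ir.
So sof → sofir.

sofir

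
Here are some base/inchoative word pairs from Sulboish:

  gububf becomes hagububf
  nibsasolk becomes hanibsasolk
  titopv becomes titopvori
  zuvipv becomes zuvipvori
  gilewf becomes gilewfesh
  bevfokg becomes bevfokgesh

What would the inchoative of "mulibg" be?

hamulibg

gububf and gilewf both end in -f yet inflect differently (hagububf, gilewfesh), so the final letter is not what conditions the rule; the second-to-last letter is.
"mulibg" has second-to-last letter 'b'. The one such stem in the data (gububf → hagububf) adds the prefix ha-, so the same rule applies.
So mulibg → hamulibg.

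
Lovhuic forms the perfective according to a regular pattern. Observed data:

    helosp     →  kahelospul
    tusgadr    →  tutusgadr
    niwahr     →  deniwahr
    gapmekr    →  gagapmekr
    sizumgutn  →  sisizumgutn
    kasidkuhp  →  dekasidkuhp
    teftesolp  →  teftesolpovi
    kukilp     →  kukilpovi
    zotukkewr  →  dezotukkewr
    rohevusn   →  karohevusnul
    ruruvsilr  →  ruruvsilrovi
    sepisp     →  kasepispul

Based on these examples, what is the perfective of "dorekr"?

dodorekr

"dorekr" has second-to-last letter 'k'. The one such stem in the data (gapmekr → gagapmekr) repeats the first consonant+vowel as a prefix (as do tusgadr, sizumgutn), so the same rule applies.
The other patterns: stems whose second-to-last letter is 'l' add -ovi; stems whose second-to-last letter is 'h' or 'w' add the prefix de-; stems whose second-to-last letter is 's' add ka- … -ul around the stem.
So dorekr → dodorekr.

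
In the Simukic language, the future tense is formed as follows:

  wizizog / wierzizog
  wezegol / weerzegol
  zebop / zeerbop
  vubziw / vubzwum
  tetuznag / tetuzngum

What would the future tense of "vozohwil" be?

wizizog and tetuznag both end in -g yet inflect differently (wierzizog, tetuzngum), so the final letter is not what conditions the rule; the last vowel is.
"vozohwil" has last vowel 'i'. The one such stem in the data (vubziw → vubzwum) deletes the last vowel and adds -um (as does tetuznag), so the same rule applies.
The other pattern: stems whose last vowel is 'o' insert -er- after the first vowel.
So vozohwil → vozohwlum.

vozohwlum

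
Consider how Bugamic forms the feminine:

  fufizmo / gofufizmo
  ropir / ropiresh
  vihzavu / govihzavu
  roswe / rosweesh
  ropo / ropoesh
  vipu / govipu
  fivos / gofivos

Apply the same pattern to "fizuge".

gofizuge

ropo and fufizmo both end in -o yet inflect differently (ropoesh, gofufizmo), so the final letter is not what conditions the rule; the first letter is.
"fizuge" begins with f-. The stems beginning with f- (fufizmo → gofufizmo, fivos → gofivos) add the prefix go-.
So fizuge → gofizuge.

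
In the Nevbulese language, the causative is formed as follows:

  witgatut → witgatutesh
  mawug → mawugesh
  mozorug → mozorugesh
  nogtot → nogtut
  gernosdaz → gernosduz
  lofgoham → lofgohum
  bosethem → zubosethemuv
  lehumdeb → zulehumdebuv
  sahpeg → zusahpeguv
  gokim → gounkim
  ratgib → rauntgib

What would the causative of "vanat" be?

vanut

"vanat" has last vowel 'a'. The stems whose last vowel is 'a' (gernosdaz → gernosduz, lofgoham → lofgohum) change the last vowel to 'u'.
The other patterns: stems whose last vowel is 'u' add -esh; stems whose last vowel is 'e' add zu- … -uv around the stem; stems whose last vowel is 'i' insert -un- after the first vowel.
So vanat → vanut.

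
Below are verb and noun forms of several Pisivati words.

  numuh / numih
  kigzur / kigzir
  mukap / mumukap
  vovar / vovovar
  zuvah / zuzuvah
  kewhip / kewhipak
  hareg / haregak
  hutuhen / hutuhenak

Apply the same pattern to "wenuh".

wenih

"wenuh" has last vowel 'u'. The stems whose last vowel is 'u' (numuh → numih, kigzur → kigzir) change the last vowel to 'i'.
The other patterns: stems whose last vowel is 'a' repeat the first consonant+vowel as a prefix; stems whose last vowel is 'e' or 'i' add -ak.
So wenuh → wenih.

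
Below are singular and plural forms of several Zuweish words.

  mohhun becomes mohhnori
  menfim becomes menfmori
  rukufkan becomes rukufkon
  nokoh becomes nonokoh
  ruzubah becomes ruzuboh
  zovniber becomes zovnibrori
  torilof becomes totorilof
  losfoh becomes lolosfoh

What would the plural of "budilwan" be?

ruzubah and nokoh both end in -h yet inflect differently (ruzuboh, nonokoh), so the final letter is not what conditions the rule; the last vowel is.
"budilwan" has last vowel 'a'. The stems whose last vowel is 'a' (ruzubah → ruzuboh, rukufkan → rukufkon) change the last vowel to 'o'.
So budilwan → budilwon.

budilwon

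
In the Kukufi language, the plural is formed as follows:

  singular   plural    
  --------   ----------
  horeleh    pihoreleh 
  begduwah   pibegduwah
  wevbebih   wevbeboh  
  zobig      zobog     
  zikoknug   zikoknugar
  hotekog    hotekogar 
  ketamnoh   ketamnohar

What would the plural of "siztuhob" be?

siztuhobar

horeleh and wevbebih both end in -h yet inflect differently (pihoreleh, wevbeboh), so the final letter is not what conditions the rule; the last vowel is.
"siztuhob" has last vowel 'o'. The stems whose last vowel is 'o' (hotekog → hotekogar, ketamnoh → ketamnohar) add -ar.
So siztuhob → siztuhobar.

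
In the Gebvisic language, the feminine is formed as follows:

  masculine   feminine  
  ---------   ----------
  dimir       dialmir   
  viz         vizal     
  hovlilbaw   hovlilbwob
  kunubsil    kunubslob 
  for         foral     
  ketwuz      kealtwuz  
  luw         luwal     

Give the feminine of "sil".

viz and ketwuz both end in -z yet inflect differently (vizal, kealtwuz), so the final letter is not what conditions the rule; the number of vowels is.
"sil" has 1 vowel. The stems with 1 vowel (luw → luwal, viz → vizal, for → foral) add -al.
The other patterns: stems with 2 vowels insert -al- after the first vowel; stems with 3 vowels delete the last vowel and add -ob.
So sil → silal.

silal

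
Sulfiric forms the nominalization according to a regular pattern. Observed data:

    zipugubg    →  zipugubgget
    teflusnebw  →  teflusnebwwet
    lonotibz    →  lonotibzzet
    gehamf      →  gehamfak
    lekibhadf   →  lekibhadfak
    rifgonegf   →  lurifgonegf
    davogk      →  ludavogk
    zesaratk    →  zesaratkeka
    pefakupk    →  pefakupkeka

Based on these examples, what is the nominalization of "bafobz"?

bafobzzet

gehamf and rifgonegf both end in -f yet inflect differently (gehamfak, lurifgonegf), so the final letter is not what conditions the rule; the second-to-last letter is.
"bafobz" has second-to-last letter 'b'. The stems whose second-to-last letter is 'b' (zipugubg → zipugubgget, teflusnebw → teflusnebwwet, lonotibz → lonotibzzet) double the final consonant and add -et.
The other patterns: stems whose second-to-last letter is 'd' or 'm' add -ak; stems whose second-to-last letter is 'g' add the prefix lu-; stems whose second-to-last letter is 'p' or 't' add -eka.
So bafobz → bafobzzet.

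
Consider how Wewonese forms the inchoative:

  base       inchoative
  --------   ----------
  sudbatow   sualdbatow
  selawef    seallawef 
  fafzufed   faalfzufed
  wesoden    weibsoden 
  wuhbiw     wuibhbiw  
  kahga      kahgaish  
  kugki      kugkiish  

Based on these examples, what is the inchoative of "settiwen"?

sudbatow and wuhbiw both end in -w yet inflect differently (sualdbatow, wuibhbiw), so the final letter is not what conditions the rule; the first letter is.
"settiwen" begins with s-. The stems beginning with s- (sudbatow → sualdbatow, selawef → seallawef) insert -al- after the first vowel.
So settiwen → sealttiwen.

sealttiwen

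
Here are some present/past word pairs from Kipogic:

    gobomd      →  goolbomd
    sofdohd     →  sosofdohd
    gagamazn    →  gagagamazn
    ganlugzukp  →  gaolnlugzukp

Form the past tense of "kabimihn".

"kabimihn" has second-to-last letter 'h'. The one such stem in the data (sofdohd → sosofdohd) repeats the first consonant+vowel as a prefix (as does gagamazn), so the same rule applies.
So kabimihn → kakabimihn.

kakabimihn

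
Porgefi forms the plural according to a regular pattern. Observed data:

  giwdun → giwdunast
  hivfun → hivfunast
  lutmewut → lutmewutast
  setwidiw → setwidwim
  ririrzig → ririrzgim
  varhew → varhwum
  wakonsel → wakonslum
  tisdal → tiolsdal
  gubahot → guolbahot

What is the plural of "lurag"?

luolrag

setwidiw and varhew both end in -w yet inflect differently (setwidwim, varhwum), so the final letter is not what conditions the rule; the last vowel is.
"lurag" has last vowel 'a'. The one such stem in the data (tisdal → tiolsdal) inserts -ol- after the first vowel (as does gubahot), so the same rule applies.
The other patterns: stems whose last vowel is 'u' add -ast; stems whose last vowel is 'i' delete the last vowel and add -im; stems whose last vowel is 'e' delete the last vowel and add -um.
So lurag → luolrag.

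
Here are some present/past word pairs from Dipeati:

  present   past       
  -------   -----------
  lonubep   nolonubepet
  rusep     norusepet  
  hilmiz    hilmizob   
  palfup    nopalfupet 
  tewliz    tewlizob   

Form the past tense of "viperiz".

viperizob

"viperiz" ends in -z. The stems ending in -z (hilmiz → hilmizob, tewliz → tewlizob) add -ob.
The other pattern: stems ending in -p add no- … -et around the stem.
So viperiz → viperizob.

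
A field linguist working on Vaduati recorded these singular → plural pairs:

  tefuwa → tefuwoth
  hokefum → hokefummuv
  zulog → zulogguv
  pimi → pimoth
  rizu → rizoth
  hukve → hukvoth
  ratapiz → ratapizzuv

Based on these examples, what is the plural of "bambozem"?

ratapiz and pimi both have last vowel 'i' yet inflect differently (ratapizzuv, pimoth), so the last vowel is not what conditions the rule; whether the stem ends in a vowel or a consonant is.
"bambozem" ends in a consonant. The stems ending in a consonant (zulog → zulogguv, ratapiz → ratapizzuv, hokefum → hokefummuv) double the final consonant and add -uv.
The other pattern: stems ending in a vowel drop the final letter and add -oth.
So bambozem → bambozemmuv.

bambozemmuv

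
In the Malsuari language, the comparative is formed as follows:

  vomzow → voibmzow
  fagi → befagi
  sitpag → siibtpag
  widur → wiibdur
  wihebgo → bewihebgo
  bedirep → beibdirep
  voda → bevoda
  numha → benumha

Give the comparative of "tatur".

sitpag and voda both have last vowel 'a' yet inflect differently (siibtpag, bevoda), so the last vowel is not what conditions the rule; whether the stem ends in a vowel or a consonant is.
"tatur" ends in a consonant. The stems ending in a consonant (sitpag → siibtpag, vomzow → voibmzow, widur → wiibdur) insert -ib- after the first vowel.
So tatur → taibtur.

taibtur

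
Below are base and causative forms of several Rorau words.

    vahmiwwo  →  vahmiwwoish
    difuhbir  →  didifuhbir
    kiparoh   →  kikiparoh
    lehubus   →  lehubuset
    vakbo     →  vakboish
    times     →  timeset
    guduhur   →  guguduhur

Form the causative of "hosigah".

hohosigah

"hosigah" ends in -h. The one such stem in the data (kiparoh → kikiparoh) repeats the first consonant+vowel as a prefix (as do guduhur, difuhbir), so the same rule applies.
The other patterns: stems ending in -o add -ish; stems ending in -s add -et.
So hosigah → hohosigah.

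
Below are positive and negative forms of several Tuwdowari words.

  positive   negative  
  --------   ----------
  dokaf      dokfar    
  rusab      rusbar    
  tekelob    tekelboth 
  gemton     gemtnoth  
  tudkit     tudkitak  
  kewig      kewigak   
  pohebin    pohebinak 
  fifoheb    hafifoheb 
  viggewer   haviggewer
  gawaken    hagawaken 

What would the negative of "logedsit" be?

logedsitak

rusab and tekelob both end in -b yet inflect differently (rusbar, tekelboth), so the final letter is not what conditions the rule; the last vowel is.
"logedsit" has last vowel 'i'. The stems whose last vowel is 'i' (tudkit → tudkitak, kewig → kewigak, pohebin → pohebinak) add -ak.
The other patterns: stems whose last vowel is 'a' delete the last vowel and add -ar; stems whose last vowel is 'o' delete the last vowel and add -oth; stems whose last vowel is 'e' add the prefix ha-.
So logedsit → logedsitak.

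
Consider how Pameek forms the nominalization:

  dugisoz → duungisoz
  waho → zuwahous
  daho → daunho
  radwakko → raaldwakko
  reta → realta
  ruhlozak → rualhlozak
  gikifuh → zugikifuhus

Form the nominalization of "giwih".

zugiwihus

daho and radwakko both end in -o yet inflect differently (daunho, raaldwakko), so the final letter is not what conditions the rule; the first letter is.
"giwih" begins with g-. The one such stem in the data (gikifuh → zugikifuhus) adds zu- … -us around the stem, so the same rule applies.
The other patterns: stems beginning with d- insert -un- after the first vowel; stems beginning with r- insert -al- after the first vowel.
So giwih → zugiwihus.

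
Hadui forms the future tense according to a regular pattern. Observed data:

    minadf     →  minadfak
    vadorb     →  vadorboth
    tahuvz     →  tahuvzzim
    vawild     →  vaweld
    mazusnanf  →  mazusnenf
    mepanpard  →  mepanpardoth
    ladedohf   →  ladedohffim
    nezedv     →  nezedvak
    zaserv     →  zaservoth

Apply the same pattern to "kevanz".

minadf and ladedohf both end in -f yet inflect differently (minadfak, ladedohffim), so the final letter is not what conditions the rule; the second-to-last letter is.
"kevanz" has second-to-last letter 'n'. The one such stem in the data (mazusnanf → mazusnenf) changes the last vowel to 'e' (as does vawild), so the same rule applies.
The other patterns: stems whose second-to-last letter is 'd' add -ak; stems whose second-to-last letter is 'h' or 'v' double the final consonant and add -im; stems whose second-to-last letter is 'r' add -oth.
So kevanz → kevenz.

kevenz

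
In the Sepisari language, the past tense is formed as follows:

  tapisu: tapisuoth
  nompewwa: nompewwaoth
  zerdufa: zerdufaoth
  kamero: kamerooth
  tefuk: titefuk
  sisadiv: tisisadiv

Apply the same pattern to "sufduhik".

tisufduhik

tapisu and tefuk both have last vowel 'u' yet inflect differently (tapisuoth, titefuk), so the last vowel is not what conditions the rule; whether the stem ends in a vowel or a consonant is.
"sufduhik" ends in a consonant. The stems ending in a consonant (tefuk → titefuk, sisadiv → tisisadiv) add the prefix ti-.
The other pattern: stems ending in a vowel add -oth.
So sufduhik → tisufduhik.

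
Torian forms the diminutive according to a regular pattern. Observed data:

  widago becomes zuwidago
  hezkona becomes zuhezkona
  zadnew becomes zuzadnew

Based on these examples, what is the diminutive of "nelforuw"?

zunelforuw

Every pair shown (widago → zuwidago, hezkona → zuhezkona, zadnew → zuzadnew) follows the same rule: add the prefix zu-.
So nelforuw → zunelforuw.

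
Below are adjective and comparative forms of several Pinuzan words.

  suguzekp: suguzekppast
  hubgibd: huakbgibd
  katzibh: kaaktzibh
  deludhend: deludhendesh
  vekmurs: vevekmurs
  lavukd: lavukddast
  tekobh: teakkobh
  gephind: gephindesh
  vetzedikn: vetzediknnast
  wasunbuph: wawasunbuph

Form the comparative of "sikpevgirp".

hubgibd and gephind both end in -d yet inflect differently (huakbgibd, gephindesh), so the final letter is not what conditions the rule; the second-to-last letter is.
"sikpevgirp" has second-to-last letter 'r'. The one such stem in the data (vekmurs → vevekmurs) repeats the first consonant+vowel as a prefix (as does wasunbuph), so the same rule applies.
So sikpevgirp → sisikpevgirp.

sisikpevgirp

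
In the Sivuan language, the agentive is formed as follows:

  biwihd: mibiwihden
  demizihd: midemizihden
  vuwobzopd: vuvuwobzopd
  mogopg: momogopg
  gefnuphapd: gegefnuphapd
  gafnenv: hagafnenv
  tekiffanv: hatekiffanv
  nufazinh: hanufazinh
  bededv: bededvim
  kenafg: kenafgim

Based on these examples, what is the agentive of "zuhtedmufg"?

zuhtedmufgim

biwihd and vuwobzopd both end in -d yet inflect differently (mibiwihden, vuvuwobzopd), so the final letter is not what conditions the rule; the second-to-last letter is.
"zuhtedmufg" has second-to-last letter 'f'. The one such stem in the data (kenafg → kenafgim) adds -im, so the same rule applies.
The other patterns: stems whose second-to-last letter is 'h' add mi- … -en around the stem; stems whose second-to-last letter is 'p' repeat the first consonant+vowel as a prefix; stems whose second-to-last letter is 'n' add the prefix ha-.
So zuhtedmufg → zuhtedmufgim.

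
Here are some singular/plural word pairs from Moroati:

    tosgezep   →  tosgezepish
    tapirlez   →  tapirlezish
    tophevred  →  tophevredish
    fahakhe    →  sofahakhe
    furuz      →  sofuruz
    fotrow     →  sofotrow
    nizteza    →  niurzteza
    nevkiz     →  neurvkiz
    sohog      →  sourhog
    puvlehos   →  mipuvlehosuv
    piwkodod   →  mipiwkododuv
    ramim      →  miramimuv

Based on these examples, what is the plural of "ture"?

tureish

tapirlez and furuz both end in -z yet inflect differently (tapirlezish, sofuruz), so the final letter is not what conditions the rule; the first letter is.
"ture" begins with t-. The stems beginning with t- (tosgezep → tosgezepish, tapirlez → tapirlezish, tophevred → tophevredish) add -ish.
The other patterns: stems beginning with f- add the prefix so-; stems beginning with n- or s- insert -ur- after the first vowel; stems beginning with p- or r- add mi- … -uv around the stem.
So ture → tureish.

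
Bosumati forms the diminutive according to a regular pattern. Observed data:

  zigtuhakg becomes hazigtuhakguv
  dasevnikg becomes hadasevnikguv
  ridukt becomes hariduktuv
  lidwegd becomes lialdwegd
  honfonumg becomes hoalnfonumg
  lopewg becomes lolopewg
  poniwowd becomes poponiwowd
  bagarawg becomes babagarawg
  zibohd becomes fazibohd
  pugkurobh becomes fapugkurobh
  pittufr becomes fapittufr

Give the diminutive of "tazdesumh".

taalzdesumh

"tazdesumh" has second-to-last letter 'm'. The one such stem in the data (honfonumg → hoalnfonumg) inserts -al- after the first vowel (as does lidwegd), so the same rule applies.
The other patterns: stems whose second-to-last letter is 'k' add ha- … -uv around the stem; stems whose second-to-last letter is 'w' repeat the first consonant+vowel as a prefix; stems whose second-to-last letter is 'b', 'f' or 'h' add the prefix fa-.
So tazdesumh → taalzdesumh.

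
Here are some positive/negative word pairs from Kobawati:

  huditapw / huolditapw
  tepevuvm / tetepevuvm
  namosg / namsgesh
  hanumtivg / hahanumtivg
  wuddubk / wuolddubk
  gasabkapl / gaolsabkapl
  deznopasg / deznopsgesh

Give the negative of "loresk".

lorskesh

"loresk" has second-to-last letter 's'. The stems whose second-to-last letter is 's' (namosg → namsgesh, deznopasg → deznopsgesh) delete the last vowel and add -esh.
So loresk → lorskesh.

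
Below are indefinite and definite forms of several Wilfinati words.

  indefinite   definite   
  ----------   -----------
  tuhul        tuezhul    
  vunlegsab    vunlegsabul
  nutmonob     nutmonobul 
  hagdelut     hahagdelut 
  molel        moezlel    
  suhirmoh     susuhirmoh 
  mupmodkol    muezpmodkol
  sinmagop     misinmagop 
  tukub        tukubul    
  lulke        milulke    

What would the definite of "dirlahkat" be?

sinmagop and mupmodkol both have last vowel 'o' yet inflect differently (misinmagop, muezpmodkol), so the last vowel is not what conditions the rule; the final letter is.
"dirlahkat" ends in -t. The one such stem in the data (hagdelut → hahagdelut) repeats the first consonant+vowel as a prefix (as does suhirmoh), so the same rule applies.
So dirlahkat → didirlahkat.

didirlahkat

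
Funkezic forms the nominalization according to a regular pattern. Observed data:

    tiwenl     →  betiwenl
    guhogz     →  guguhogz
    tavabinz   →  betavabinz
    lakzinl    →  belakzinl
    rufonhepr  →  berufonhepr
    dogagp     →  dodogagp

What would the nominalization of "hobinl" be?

behobinl

"hobinl" has second-to-last letter 'n'. The stems whose second-to-last letter is 'n' (lakzinl → belakzinl, tiwenl → betiwenl, tavabinz → betavabinz) add the prefix be-.
The other pattern: stems whose second-to-last letter is 'g' repeat the first consonant+vowel as a prefix.
So hobinl → behobinl.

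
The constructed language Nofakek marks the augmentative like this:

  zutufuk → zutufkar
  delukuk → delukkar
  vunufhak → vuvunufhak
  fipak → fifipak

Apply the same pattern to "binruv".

zutufuk and vunufhak both end in -k yet inflect differently (zutufkar, vuvunufhak), so the final letter is not what conditions the rule; the last vowel is.
"binruv" has last vowel 'u'. The stems whose last vowel is 'u' (zutufuk → zutufkar, delukuk → delukkar) delete the last vowel and add -ar.
So binruv → binrvar.

binrvar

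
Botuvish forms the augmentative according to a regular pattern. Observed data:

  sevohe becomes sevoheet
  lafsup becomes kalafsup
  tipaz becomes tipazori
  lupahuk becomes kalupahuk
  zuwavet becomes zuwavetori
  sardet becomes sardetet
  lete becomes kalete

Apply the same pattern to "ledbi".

sevohe and lete both end in -e yet inflect differently (sevoheet, kalete), so the final letter is not what conditions the rule; the first letter is.
"ledbi" begins with l-. The stems beginning with l- (lafsup → kalafsup, lupahuk → kalupahuk, lete → kalete) add the prefix ka-.
So ledbi → kaledbi.

kaledbi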